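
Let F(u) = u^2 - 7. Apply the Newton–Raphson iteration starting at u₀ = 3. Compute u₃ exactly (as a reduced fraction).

F'(u) = 2u.
F(3) = 2, F'(3) = 6, so u₁ = 3 - 2/6 = 8/3.
F(8/3) = 1/9, F'(8/3) = 16/3, so u₂ = (8/3) - (1/9)/(16/3) = 127/48.
F(127/48) = 1/2304, F'(127/48) = 127/24, so u₃ = (127/48) - (1/2304)/(127/24) = 32257/12192.

32257/12192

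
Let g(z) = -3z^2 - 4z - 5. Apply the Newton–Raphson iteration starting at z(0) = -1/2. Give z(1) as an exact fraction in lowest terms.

g'(z) = -6z - 4.
g(-1/2) = -15/4, g'(-1/2) = -1, so z(1) = (-1/2) - (-15/4)/(-1) = -17/4.

-17/4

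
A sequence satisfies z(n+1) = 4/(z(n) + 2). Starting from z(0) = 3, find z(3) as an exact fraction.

7/6

z(1) = 4/(3 + 2) = 4/5.
z(2) = 4/(4/5 + 2) = 10/7.
z(3) = 4/(10/7 + 2) = 7/6.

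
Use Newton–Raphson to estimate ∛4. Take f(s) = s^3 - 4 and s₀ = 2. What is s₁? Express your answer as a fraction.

5/3

f'(s) = 3s^2.
f(2) = 4, f'(2) = 12, so s₁ = 2 - 4/12 = 5/3.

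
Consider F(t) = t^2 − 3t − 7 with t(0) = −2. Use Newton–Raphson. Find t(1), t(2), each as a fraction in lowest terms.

t(1) = −11/7, t(2) = −464/301

F'(t) = 2t − 3.
F(−2) = 3, F'(−2) = −7, so t(1) = (−2) − 3/(−7) = −11/7.
F(−11/7) = 9/49, F'(−11/7) = −43/7, so t(2) = (−11/7) − (9/49)/(−43/7) = −464/301.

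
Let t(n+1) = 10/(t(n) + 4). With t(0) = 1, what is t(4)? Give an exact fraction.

t(1) = 10/(1 + 4) = 2.
t(2) = 10/(2 + 4) = 5/3.
t(3) = 10/(5/3 + 4) = 30/17.
t(4) = 10/(30/17 + 4) = 85/49.

85/49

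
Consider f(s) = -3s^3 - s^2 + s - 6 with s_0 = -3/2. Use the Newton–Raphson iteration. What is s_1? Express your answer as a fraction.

f'(s) = -9s^2 - 2s + 1.
f(-3/2) = 3/8, f'(-3/2) = -65/4, so s_1 = (-3/2) - (3/8)/(-65/4) = -96/65.

-96/65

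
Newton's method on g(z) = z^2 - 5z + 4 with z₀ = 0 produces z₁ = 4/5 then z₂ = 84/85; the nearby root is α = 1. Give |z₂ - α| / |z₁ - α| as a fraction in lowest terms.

1/17

z₁ - α = 4/5 - 1 = -1/5, so |z₁ - α| = 1/5.
z₂ - α = 84/85 - 1 = -1/85, so |z₂ - α| = 1/85.
Ratio = (1/85) / (1/5) = 1/17.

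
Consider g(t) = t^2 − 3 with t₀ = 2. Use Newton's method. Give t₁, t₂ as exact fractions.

g'(t) = 2t.
g(2) = 1, g'(2) = 4, so t₁ = 2 − 1/4 = 7/4.
g(7/4) = 1/16, g'(7/4) = 7/2, so t₂ = (7/4) − (1/16)/(7/2) = 97/56.

t₁ = 7/4, t₂ = 97/56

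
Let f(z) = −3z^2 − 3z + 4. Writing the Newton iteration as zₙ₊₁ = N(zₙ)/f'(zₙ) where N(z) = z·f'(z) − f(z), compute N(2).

f'(z) = −6z − 3.
N(z) = z·f'(z) − f(z) = z·(−6z − 3) − (−3z^2 − 3z + 4) = −3z^2 − 4.
N(2) = −16.

−16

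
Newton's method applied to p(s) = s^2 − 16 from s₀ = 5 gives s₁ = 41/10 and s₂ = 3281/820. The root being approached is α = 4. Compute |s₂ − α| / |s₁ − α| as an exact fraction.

1/82

s₁ − α = 41/10 − 4 = 1/10, so |s₁ − α| = 1/10.
s₂ − α = 3281/820 − 4 = 1/820, so |s₂ − α| = 1/820.
Ratio = (1/820) / (1/10) = 1/82.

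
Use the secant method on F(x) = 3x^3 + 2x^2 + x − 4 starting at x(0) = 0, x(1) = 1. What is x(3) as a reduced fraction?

F(0) = −4, F(1) = 2. x(2) = 1 − 2·(1 − 0)/(2 − (−4)) = 2/3.
F(1) = 2, F(2/3) = −14/9. x(3) = (2/3) − (−14/9)·((2/3) − 1)/((−14/9) − 2) = 13/16.

13/16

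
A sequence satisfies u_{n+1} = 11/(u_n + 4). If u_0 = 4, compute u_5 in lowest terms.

u_1 = 11/(4 + 4) = 11/8.
u_2 = 11/(11/8 + 4) = 88/43.
u_3 = 11/(88/43 + 4) = 473/260.
u_4 = 11/(473/260 + 4) = 2860/1513.
u_5 = 11/(2860/1513 + 4) = 16643/8912.

16643/8912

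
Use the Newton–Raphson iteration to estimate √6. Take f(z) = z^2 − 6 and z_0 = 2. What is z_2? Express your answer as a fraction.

49/20

f'(z) = 2z.
f(2) = −2, f'(2) = 4, so z_1 = 2 − (−2)/4 = 5/2.
f(5/2) = 1/4, f'(5/2) = 5, so z_2 = (5/2) − (1/4)/5 = 49/20.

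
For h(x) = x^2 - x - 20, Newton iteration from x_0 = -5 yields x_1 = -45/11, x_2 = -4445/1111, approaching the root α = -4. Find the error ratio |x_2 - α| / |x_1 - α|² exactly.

x_1 - α = -45/11 - (-4) = -45/11 + 4 = -1/11, so |x_1 - α| = 1/11.
x_2 - α = -4445/1111 - (-4) = -4445/1111 + 4 = -1/1111, so |x_2 - α| = 1/1111.
|x_1 - α|² = 1/121.
Ratio = (1/1111) / (1/121) = 11/101.

11/101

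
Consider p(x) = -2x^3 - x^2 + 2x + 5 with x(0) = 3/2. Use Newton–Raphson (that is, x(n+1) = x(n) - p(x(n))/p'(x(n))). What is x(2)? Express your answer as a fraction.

p'(x) = -6x^2 - 2x + 2.
p(3/2) = -1, p'(3/2) = -29/2, so x(1) = (3/2) - (-1)/(-29/2) = 83/58.
p(83/58) = -1144/24389, p'(83/58) = -22117/1682, so x(2) = (83/58) - (-1144/24389)/(-22117/1682) = 1831135/1282786.

1831135/1282786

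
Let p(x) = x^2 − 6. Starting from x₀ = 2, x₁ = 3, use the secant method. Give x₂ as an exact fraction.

p(2) = −2, p(3) = 3. x₂ = 3 − 3·(3 − 2)/(3 − (−2)) = 12/5.

12/5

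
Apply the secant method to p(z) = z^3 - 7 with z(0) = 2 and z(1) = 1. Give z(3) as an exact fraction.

201/103

p(2) = 1, p(1) = -6. z(2) = 1 - (-6)·(1 - 2)/((-6) - 1) = 13/7.
p(1) = -6, p(13/7) = -204/343. z(3) = (13/7) - (-204/343)·((13/7) - 1)/((-204/343) - (-6)) = 201/103.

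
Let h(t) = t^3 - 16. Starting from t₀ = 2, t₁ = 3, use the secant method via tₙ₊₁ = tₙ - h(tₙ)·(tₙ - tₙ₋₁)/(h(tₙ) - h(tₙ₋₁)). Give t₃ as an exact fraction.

h(2) = -8, h(3) = 11. t₂ = 3 - 11·(3 - 2)/(11 - (-8)) = 46/19.
h(3) = 11, h(46/19) = -12408/6859. t₃ = (46/19) - (-12408/6859)·((46/19) - 3)/((-12408/6859) - 11) = 19990/7987.

19990/7987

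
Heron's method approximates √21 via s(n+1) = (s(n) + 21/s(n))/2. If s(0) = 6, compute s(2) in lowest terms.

s(1) = (6 + 21/6)/2 = 19/4.
s(2) = (19/4 + 21/(19/4))/2 = 697/152.

697/152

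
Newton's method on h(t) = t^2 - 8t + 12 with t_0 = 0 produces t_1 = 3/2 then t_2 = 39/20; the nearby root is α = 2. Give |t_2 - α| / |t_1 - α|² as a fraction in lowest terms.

1/5

t_1 - α = 3/2 - 2 = -1/2, so |t_1 - α| = 1/2.
t_2 - α = 39/20 - 2 = -1/20, so |t_2 - α| = 1/20.
|t_1 - α|² = 1/4.
Ratio = (1/20) / (1/4) = 1/5.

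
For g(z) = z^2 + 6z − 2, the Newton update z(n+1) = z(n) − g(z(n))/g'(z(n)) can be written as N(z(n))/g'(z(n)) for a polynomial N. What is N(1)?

g'(z) = 2z + 6.
N(z) = z·g'(z) − g(z) = z·(2z + 6) − (z^2 + 6z − 2) = z^2 + 2.
N(1) = 3.

3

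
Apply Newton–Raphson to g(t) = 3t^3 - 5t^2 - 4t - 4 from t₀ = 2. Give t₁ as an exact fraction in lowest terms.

8/3

g'(t) = 9t^2 - 10t - 4.
g(2) = -8, g'(2) = 12, so t₁ = 2 - (-8)/12 = 8/3.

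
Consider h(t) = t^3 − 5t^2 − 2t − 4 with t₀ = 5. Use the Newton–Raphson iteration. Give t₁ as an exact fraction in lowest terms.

129/23

h'(t) = 3t^2 − 10t − 2.
h(5) = −14, h'(5) = 23, so t₁ = 5 − (−14)/23 = 129/23.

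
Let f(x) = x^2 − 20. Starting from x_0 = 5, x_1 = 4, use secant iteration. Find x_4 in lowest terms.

f(5) = 5, f(4) = −4. x_2 = 4 − (−4)·(4 − 5)/((−4) − 5) = 40/9.
f(4) = −4, f(40/9) = −20/81. x_3 = (40/9) − (−20/81)·((40/9) − 4)/((−20/81) − (−4)) = 85/19.
f(40/9) = −20/81, f(85/19) = 5/361. x_4 = (85/19) − (5/361)·((85/19) − (40/9))/((5/361) − (−20/81)) = 1364/305.

1364/305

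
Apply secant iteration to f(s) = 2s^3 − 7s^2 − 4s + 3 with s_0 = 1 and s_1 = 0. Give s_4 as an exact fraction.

f(1) = −6, f(0) = 3. s_2 = 0 − 3·(0 − 1)/(3 − (−6)) = 1/3.
f(0) = 3, f(1/3) = 26/27. s_3 = (1/3) − (26/27)·((1/3) − 0)/((26/27) − 3) = 27/55.
f(1/3) = 26/27, f(27/55) = −68874/166375. s_4 = (27/55) − (−68874/166375)·((27/55) − (1/3))/((−68874/166375) − (26/27)) = 52758/118949.

52758/118949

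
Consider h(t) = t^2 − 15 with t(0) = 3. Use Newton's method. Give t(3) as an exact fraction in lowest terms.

h'(t) = 2t.
h(3) = −6, h'(3) = 6, so t(1) = 3 − (−6)/6 = 4.
h(4) = 1, h'(4) = 8, so t(2) = 4 − 1/8 = 31/8.
h(31/8) = 1/64, h'(31/8) = 31/4, so t(3) = (31/8) − (1/64)/(31/4) = 1921/496.

1921/496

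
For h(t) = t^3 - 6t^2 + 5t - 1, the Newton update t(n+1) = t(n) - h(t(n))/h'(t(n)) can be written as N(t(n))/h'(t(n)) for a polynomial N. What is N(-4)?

h'(t) = 3t^2 - 12t + 5.
N(t) = t·h'(t) - h(t) = t·(3t^2 - 12t + 5) - (t^3 - 6t^2 + 5t - 1) = 2t^3 - 6t^2 + 1.
N(-4) = -223.

-223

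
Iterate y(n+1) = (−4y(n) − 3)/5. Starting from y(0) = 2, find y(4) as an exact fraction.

y(1) = (−4·2 − 3)/5 = −11/5.
y(2) = (−4·(−11/5) − 3)/5 = 29/25.
y(3) = (−4·(29/25) − 3)/5 = −191/125.
y(4) = (−4·(−191/125) − 3)/5 = 389/625.

389/625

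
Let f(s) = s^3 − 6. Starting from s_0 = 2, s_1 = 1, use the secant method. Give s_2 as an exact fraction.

f(2) = 2, f(1) = −5. s_2 = 1 − (−5)·(1 − 2)/((−5) − 2) = 12/7.

12/7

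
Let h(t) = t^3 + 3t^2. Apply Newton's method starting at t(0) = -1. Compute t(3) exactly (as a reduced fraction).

h'(t) = 3t^2 + 6t.
h(-1) = 2, h'(-1) = -3, so t(1) = (-1) - 2/(-3) = -1/3.
h(-1/3) = 8/27, h'(-1/3) = -5/3, so t(2) = (-1/3) - (8/27)/(-5/3) = -7/45.
h(-7/45) = 6272/91125, h'(-7/45) = -581/675, so t(3) = (-7/45) - (6272/91125)/(-581/675) = -847/11205.

-847/11205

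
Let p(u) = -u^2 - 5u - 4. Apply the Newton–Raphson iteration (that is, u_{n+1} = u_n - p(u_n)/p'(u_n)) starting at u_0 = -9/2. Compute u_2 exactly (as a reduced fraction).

-3201/800

p'(u) = -2u - 5.
p(-9/2) = -7/4, p'(-9/2) = 4, so u_1 = (-9/2) - (-7/4)/4 = -65/16.
p(-65/16) = -49/256, p'(-65/16) = 25/8, so u_2 = (-65/16) - (-49/256)/(25/8) = -3201/800.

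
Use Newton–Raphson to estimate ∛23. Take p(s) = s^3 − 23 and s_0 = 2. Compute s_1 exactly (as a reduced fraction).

p'(s) = 3s^2.
p(2) = −15, p'(2) = 12, so s_1 = 2 − (−15)/12 = 13/4.

13/4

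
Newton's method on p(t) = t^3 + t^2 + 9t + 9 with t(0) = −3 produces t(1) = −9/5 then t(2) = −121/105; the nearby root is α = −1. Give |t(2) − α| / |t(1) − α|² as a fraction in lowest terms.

t(1) − α = −9/5 − (−1) = −9/5 + 1 = −4/5, so |t(1) − α| = 4/5.
t(2) − α = −121/105 − (−1) = −121/105 + 1 = −16/105, so |t(2) − α| = 16/105.
|t(1) − α|² = 16/25.
Ratio = (16/105) / (16/25) = 5/21.

5/21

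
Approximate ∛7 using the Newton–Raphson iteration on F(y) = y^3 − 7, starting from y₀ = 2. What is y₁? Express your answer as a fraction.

23/12

F'(y) = 3y^2.
F(2) = 1, F'(2) = 12, so y₁ = 2 − 1/12 = 23/12.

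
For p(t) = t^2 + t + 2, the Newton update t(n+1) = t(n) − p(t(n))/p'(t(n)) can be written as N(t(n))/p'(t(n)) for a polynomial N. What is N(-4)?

p'(t) = 2t + 1.
N(t) = t·p'(t) − p(t) = t·(2t + 1) − (t^2 + t + 2) = t^2 − 2.
N(-4) = 14.

14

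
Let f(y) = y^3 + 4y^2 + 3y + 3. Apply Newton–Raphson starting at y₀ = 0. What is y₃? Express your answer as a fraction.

f'(y) = 3y^2 + 8y + 3.
f(0) = 3, f'(0) = 3, so y₁ = 0 − 3/3 = −1.
f(−1) = 3, f'(−1) = −2, so y₂ = (−1) − 3/(−2) = 1/2.
f(1/2) = 45/8, f'(1/2) = 31/4, so y₃ = (1/2) − (45/8)/(31/4) = −7/31.

−7/31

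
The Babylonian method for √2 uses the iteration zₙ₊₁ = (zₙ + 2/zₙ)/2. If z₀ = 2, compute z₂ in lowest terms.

z₁ = (2 + 2/2)/2 = 3/2.
z₂ = (3/2 + 2/(3/2))/2 = 17/12.

17/12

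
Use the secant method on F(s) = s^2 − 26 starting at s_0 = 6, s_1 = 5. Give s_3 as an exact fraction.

566/111

F(6) = 10, F(5) = −1. s_2 = 5 − (−1)·(5 − 6)/((−1) − 10) = 56/11.
F(5) = −1, F(56/11) = −10/121. s_3 = (56/11) − (−10/121)·((56/11) − 5)/((−10/121) − (−1)) = 566/111.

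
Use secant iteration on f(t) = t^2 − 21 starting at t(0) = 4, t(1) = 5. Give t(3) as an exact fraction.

197/43

f(4) = −5, f(5) = 4. t(2) = 5 − 4·(5 − 4)/(4 − (−5)) = 41/9.
f(5) = 4, f(41/9) = −20/81. t(3) = (41/9) − (−20/81)·((41/9) − 5)/((−20/81) − 4) = 197/43.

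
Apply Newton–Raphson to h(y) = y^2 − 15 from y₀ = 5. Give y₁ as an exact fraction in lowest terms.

h'(y) = 2y.
h(5) = 10, h'(5) = 10, so y₁ = 5 − 10/10 = 4.

4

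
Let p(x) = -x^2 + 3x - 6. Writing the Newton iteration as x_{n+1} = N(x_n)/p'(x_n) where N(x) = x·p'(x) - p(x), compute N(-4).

-10

p'(x) = -2x + 3.
N(x) = x·p'(x) - p(x) = x·(-2x + 3) - (-x^2 + 3x - 6) = -x^2 + 6.
N(-4) = -10.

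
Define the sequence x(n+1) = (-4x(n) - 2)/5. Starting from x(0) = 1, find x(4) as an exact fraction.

x(1) = (-4·1 - 2)/5 = -6/5.
x(2) = (-4·(-6/5) - 2)/5 = 14/25.
x(3) = (-4·(14/25) - 2)/5 = -106/125.
x(4) = (-4·(-106/125) - 2)/5 = 174/625.

174/625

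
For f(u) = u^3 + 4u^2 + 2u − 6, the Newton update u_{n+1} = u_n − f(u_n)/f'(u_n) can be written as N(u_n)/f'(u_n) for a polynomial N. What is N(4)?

f'(u) = 3u^2 + 8u + 2.
N(u) = u·f'(u) − f(u) = u·(3u^2 + 8u + 2) − (u^3 + 4u^2 + 2u − 6) = 2u^3 + 4u^2 + 6.
N(4) = 198.

198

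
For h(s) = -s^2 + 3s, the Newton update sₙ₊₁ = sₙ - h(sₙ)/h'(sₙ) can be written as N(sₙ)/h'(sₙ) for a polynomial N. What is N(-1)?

-1

h'(s) = -2s + 3.
N(s) = s·h'(s) - h(s) = s·(-2s + 3) - (-s^2 + 3s) = -s^2.
N(-1) = -1.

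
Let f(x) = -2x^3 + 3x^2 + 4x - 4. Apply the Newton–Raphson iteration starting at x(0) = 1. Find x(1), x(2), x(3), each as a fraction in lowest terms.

f'(x) = -6x^2 + 6x + 4.
f(1) = 1, f'(1) = 4, so x(1) = 1 - 1/4 = 3/4.
f(3/4) = -5/32, f'(3/4) = 41/8, so x(2) = (3/4) - (-5/32)/(41/8) = 32/41.
f(32/41) = -100/68921, f'(32/41) = 8452/1681, so x(3) = (32/41) - (-100/68921)/(8452/1681) = 67641/86633.

x(1) = 3/4, x(2) = 32/41, x(3) = 67641/86633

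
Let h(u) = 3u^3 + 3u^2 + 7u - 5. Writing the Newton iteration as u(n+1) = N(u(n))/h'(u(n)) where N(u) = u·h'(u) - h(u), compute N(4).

437

h'(u) = 9u^2 + 6u + 7.
N(u) = u·h'(u) - h(u) = u·(9u^2 + 6u + 7) - (3u^3 + 3u^2 + 7u - 5) = 6u^3 + 3u^2 + 5.
N(4) = 437.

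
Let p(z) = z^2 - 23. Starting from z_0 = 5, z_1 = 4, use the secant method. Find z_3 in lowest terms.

379/79

p(5) = 2, p(4) = -7. z_2 = 4 - (-7)·(4 - 5)/((-7) - 2) = 43/9.
p(4) = -7, p(43/9) = -14/81. z_3 = (43/9) - (-14/81)·((43/9) - 4)/((-14/81) - (-7)) = 379/79.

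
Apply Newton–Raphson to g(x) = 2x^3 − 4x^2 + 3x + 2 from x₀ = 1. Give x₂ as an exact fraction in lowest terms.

g'(x) = 6x^2 − 8x + 3.
g(1) = 3, g'(1) = 1, so x₁ = 1 − 3/1 = −2.
g(−2) = −36, g'(−2) = 43, so x₂ = (−2) − (−36)/43 = −50/43.

−50/43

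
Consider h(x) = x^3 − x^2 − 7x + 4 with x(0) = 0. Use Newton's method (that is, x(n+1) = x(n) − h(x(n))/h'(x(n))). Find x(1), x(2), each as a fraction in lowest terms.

x(1) = 4/7, x(2) = 452/819

h'(x) = 3x^2 − 2x − 7.
h(0) = 4, h'(0) = −7, so x(1) = 0 − 4/(−7) = 4/7.
h(4/7) = −48/343, h'(4/7) = −351/49, so x(2) = (4/7) − (−48/343)/(−351/49) = 452/819.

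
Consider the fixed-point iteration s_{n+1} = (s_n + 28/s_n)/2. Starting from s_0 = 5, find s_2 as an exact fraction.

5609/1060

s_1 = (5 + 28/5)/2 = 53/10.
s_2 = (53/10 + 28/(53/10))/2 = 5609/1060.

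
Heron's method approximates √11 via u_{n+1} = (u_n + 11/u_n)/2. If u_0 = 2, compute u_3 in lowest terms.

319201/96240

u_1 = (2 + 11/2)/2 = 15/4.
u_2 = (15/4 + 11/(15/4))/2 = 401/120.
u_3 = (401/120 + 11/(401/120))/2 = 319201/96240.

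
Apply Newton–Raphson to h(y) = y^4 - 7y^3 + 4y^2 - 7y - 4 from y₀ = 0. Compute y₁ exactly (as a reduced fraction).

h'(y) = 4y^3 - 21y^2 + 8y - 7.
h(0) = -4, h'(0) = -7, so y₁ = 0 - (-4)/(-7) = -4/7.

-4/7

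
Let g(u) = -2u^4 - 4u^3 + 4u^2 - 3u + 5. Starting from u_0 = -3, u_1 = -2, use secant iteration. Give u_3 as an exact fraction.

g(-3) = -4, g(-2) = 27. u_2 = (-2) - 27·((-2) - (-3))/(27 - (-4)) = -89/31.
g(-2) = 27, g(-89/31) = 4951800/923521. u_3 = (-89/31) - (4951800/923521)·((-89/31) - (-2))/((4951800/923521) - 27) = -761533/246707.

-761533/246707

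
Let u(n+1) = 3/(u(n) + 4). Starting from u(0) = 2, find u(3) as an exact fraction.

u(1) = 3/(2 + 4) = 1/2.
u(2) = 3/(1/2 + 4) = 2/3.
u(3) = 3/(2/3 + 4) = 9/14.

9/14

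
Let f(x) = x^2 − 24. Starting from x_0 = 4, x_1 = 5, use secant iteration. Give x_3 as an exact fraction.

436/89

f(4) = −8, f(5) = 1. x_2 = 5 − 1·(5 − 4)/(1 − (−8)) = 44/9.
f(5) = 1, f(44/9) = −8/81. x_3 = (44/9) − (−8/81)·((44/9) − 5)/((−8/81) − 1) = 436/89.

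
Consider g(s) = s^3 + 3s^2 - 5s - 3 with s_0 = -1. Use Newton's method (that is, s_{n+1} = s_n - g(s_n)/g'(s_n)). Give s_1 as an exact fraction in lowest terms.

-1/2

g'(s) = 3s^2 + 6s - 5.
g(-1) = 4, g'(-1) = -8, so s_1 = (-1) - 4/(-8) = -1/2.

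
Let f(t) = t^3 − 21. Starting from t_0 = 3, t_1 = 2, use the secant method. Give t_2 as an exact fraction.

f(3) = 6, f(2) = −13. t_2 = 2 − (−13)·(2 − 3)/((−13) − 6) = 51/19.

51/19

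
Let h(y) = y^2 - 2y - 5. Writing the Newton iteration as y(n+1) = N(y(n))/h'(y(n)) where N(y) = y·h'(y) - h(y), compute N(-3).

h'(y) = 2y - 2.
N(y) = y·h'(y) - h(y) = y·(2y - 2) - (y^2 - 2y - 5) = y^2 + 5.
N(-3) = 14.

14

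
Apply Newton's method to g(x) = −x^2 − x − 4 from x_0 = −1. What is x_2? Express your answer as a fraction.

g'(x) = −2x − 1.
g(−1) = −4, g'(−1) = 1, so x_1 = (−1) − (−4)/1 = 3.
g(3) = −16, g'(3) = −7, so x_2 = 3 − (−16)/(−7) = 5/7.

5/7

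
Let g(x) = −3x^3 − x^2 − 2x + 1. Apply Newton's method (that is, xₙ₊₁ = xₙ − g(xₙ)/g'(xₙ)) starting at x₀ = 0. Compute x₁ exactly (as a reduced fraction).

1/2

g'(x) = −9x^2 − 2x − 2.
g(0) = 1, g'(0) = −2, so x₁ = 0 − 1/(−2) = 1/2.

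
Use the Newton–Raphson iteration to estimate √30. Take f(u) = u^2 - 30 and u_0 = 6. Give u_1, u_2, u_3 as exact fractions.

u_1 = 11/2, u_2 = 241/44, u_3 = 116161/21208

f'(u) = 2u.
f(6) = 6, f'(6) = 12, so u_1 = 6 - 6/12 = 11/2.
f(11/2) = 1/4, f'(11/2) = 11, so u_2 = (11/2) - (1/4)/11 = 241/44.
f(241/44) = 1/1936, f'(241/44) = 241/22, so u_3 = (241/44) - (1/1936)/(241/22) = 116161/21208.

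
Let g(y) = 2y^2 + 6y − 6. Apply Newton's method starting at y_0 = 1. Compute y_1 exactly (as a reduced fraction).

g'(y) = 4y + 6.
g(1) = 2, g'(1) = 10, so y_1 = 1 − 2/10 = 4/5.

4/5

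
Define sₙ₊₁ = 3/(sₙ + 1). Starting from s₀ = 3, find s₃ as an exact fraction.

s₁ = 3/(3 + 1) = 3/4.
s₂ = 3/(3/4 + 1) = 12/7.
s₃ = 3/(12/7 + 1) = 21/19.

21/19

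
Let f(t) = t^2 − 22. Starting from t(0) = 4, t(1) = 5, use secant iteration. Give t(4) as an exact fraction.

1909/407

f(4) = −6, f(5) = 3. t(2) = 5 − 3·(5 − 4)/(3 − (−6)) = 14/3.
f(5) = 3, f(14/3) = −2/9. t(3) = (14/3) − (−2/9)·((14/3) − 5)/((−2/9) − 3) = 136/29.
f(14/3) = −2/9, f(136/29) = −6/841. t(4) = (136/29) − (−6/841)·((136/29) − (14/3))/((−6/841) − (−2/9)) = 1909/407.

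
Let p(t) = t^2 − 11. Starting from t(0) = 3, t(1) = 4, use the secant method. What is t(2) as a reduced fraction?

23/7

p(3) = −2, p(4) = 5. t(2) = 4 − 5·(4 − 3)/(5 − (−2)) = 23/7.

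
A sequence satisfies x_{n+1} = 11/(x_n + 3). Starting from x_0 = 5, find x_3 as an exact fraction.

385/193

x_1 = 11/(5 + 3) = 11/8.
x_2 = 11/(11/8 + 3) = 88/35.
x_3 = 11/(88/35 + 3) = 385/193.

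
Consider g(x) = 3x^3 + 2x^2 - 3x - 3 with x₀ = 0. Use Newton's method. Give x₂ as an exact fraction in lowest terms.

-1/2

g'(x) = 9x^2 + 4x - 3.
g(0) = -3, g'(0) = -3, so x₁ = 0 - (-3)/(-3) = -1.
g(-1) = -1, g'(-1) = 2, so x₂ = (-1) - (-1)/2 = -1/2.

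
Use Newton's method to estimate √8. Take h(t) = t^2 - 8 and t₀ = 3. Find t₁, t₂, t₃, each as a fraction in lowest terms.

t₁ = 17/6, t₂ = 577/204, t₃ = 665857/235416

h'(t) = 2t.
h(3) = 1, h'(3) = 6, so t₁ = 3 - 1/6 = 17/6.
h(17/6) = 1/36, h'(17/6) = 17/3, so t₂ = (17/6) - (1/36)/(17/3) = 577/204.
h(577/204) = 1/41616, h'(577/204) = 577/102, so t₃ = (577/204) - (1/41616)/(577/102) = 665857/235416.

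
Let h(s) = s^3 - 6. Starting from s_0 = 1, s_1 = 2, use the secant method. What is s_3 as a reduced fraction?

h(1) = -5, h(2) = 2. s_2 = 2 - 2·(2 - 1)/(2 - (-5)) = 12/7.
h(2) = 2, h(12/7) = -330/343. s_3 = (12/7) - (-330/343)·((12/7) - 2)/((-330/343) - 2) = 459/254.

459/254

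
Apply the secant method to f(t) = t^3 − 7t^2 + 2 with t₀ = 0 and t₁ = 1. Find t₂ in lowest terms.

f(0) = 2, f(1) = −4. t₂ = 1 − (−4)·(1 − 0)/((−4) − 2) = 1/3.

1/3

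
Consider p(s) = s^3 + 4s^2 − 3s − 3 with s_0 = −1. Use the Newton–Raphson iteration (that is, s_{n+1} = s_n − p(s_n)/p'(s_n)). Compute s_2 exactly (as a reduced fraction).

p'(s) = 3s^2 + 8s − 3.
p(−1) = 3, p'(−1) = −8, so s_1 = (−1) − 3/(−8) = −5/8.
p(−5/8) = 99/512, p'(−5/8) = −437/64, so s_2 = (−5/8) − (99/512)/(−437/64) = −1043/1748.

−1043/1748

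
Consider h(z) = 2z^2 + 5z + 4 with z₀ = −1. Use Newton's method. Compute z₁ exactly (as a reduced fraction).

h'(z) = 4z + 5.
h(−1) = 1, h'(−1) = 1, so z₁ = (−1) − 1/1 = −2.

−2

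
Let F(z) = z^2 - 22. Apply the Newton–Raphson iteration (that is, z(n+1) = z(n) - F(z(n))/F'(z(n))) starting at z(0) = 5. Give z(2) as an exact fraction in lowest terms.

F'(z) = 2z.
F(5) = 3, F'(5) = 10, so z(1) = 5 - 3/10 = 47/10.
F(47/10) = 9/100, F'(47/10) = 47/5, so z(2) = (47/10) - (9/100)/(47/5) = 4409/940.

4409/940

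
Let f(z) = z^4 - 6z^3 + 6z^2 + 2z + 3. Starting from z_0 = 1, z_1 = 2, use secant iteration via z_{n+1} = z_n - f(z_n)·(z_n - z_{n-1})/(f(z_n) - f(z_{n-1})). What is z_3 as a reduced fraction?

8647/4495

f(1) = 6, f(2) = -1. z_2 = 2 - (-1)·(2 - 1)/((-1) - 6) = 13/7.
f(2) = -1, f(13/7) = 2094/2401. z_3 = (13/7) - (2094/2401)·((13/7) - 2)/((2094/2401) - (-1)) = 8647/4495.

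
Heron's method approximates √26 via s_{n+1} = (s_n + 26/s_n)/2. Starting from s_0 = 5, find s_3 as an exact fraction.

54100801/10610040

s_1 = (5 + 26/5)/2 = 51/10.
s_2 = (51/10 + 26/(51/10))/2 = 5201/1020.
s_3 = (5201/1020 + 26/(5201/1020))/2 = 54100801/10610040.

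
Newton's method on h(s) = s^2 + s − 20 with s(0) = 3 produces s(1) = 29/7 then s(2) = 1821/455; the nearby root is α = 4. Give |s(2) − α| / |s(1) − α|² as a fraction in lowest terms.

7/65

s(1) − α = 29/7 − 4 = 1/7, so |s(1) − α| = 1/7.
s(2) − α = 1821/455 − 4 = 1/455, so |s(2) − α| = 1/455.
|s(1) − α|² = 1/49.
Ratio = (1/455) / (1/49) = 7/65.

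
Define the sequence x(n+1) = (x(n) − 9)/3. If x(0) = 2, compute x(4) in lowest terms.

x(1) = (2 − 9)/3 = −7/3.
x(2) = ((−7/3) − 9)/3 = −34/9.
x(3) = ((−34/9) − 9)/3 = −115/27.
x(4) = ((−115/27) − 9)/3 = −358/81.

−358/81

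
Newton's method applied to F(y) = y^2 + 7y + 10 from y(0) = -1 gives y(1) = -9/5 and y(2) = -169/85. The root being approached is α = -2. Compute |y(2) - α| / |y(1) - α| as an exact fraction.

1/17

y(1) - α = -9/5 - (-2) = -9/5 + 2 = 1/5, so |y(1) - α| = 1/5.
y(2) - α = -169/85 - (-2) = -169/85 + 2 = 1/85, so |y(2) - α| = 1/85.
Ratio = (1/85) / (1/5) = 1/17.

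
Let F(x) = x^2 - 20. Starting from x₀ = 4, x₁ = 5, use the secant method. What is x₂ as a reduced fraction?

40/9

F(4) = -4, F(5) = 5. x₂ = 5 - 5·(5 - 4)/(5 - (-4)) = 40/9.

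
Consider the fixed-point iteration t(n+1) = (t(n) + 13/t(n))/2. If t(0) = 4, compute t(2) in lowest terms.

1673/464

t(1) = (4 + 13/4)/2 = 29/8.
t(2) = (29/8 + 13/(29/8))/2 = 1673/464.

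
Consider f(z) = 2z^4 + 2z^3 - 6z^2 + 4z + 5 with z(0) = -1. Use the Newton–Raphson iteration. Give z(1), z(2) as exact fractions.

f'(z) = 8z^3 + 6z^2 - 12z + 4.
f(-1) = -5, f'(-1) = 14, so z(1) = (-1) - (-5)/14 = -9/14.
f(-9/14) = -4625/19208, f'(-9/14) = 8279/686, so z(2) = (-9/14) - (-4625/19208)/(8279/686) = -144397/231812.

z(1) = -9/14, z(2) = -144397/231812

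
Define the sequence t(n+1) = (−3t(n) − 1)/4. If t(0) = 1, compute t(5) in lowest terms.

t(1) = (−3·1 − 1)/4 = −1.
t(2) = (−3·(−1) − 1)/4 = 1/2.
t(3) = (−3·(1/2) − 1)/4 = −5/8.
t(4) = (−3·(−5/8) − 1)/4 = 7/32.
t(5) = (−3·(7/32) − 1)/4 = −53/128.

−53/128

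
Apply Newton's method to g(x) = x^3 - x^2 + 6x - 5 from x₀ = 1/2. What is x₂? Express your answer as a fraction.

67635/79442

g'(x) = 3x^2 - 2x + 6.
g(1/2) = -17/8, g'(1/2) = 23/4, so x₁ = (1/2) - (-17/8)/(23/4) = 20/23.
g(20/23) = 1445/12167, g'(20/23) = 3454/529, so x₂ = (20/23) - (1445/12167)/(3454/529) = 67635/79442.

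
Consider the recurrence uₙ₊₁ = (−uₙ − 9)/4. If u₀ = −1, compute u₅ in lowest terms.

u₁ = (−(−1) − 9)/4 = −2.
u₂ = (−(−2) − 9)/4 = −7/4.
u₃ = (−(−7/4) − 9)/4 = −29/16.
u₄ = (−(−29/16) − 9)/4 = −115/64.
u₅ = (−(−115/64) − 9)/4 = −461/256.

−461/256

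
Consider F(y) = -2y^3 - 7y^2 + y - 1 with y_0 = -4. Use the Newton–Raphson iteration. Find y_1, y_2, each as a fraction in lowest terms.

F'(y) = -6y^2 - 14y + 1.
F(-4) = 11, F'(-4) = -39, so y_1 = (-4) - 11/(-39) = -145/39.
F(-145/39) = 77561/59319, F'(-145/39) = -5051/169, so y_2 = (-145/39) - (77561/59319)/(-5051/169) = -6513994/1772901.

y_1 = -145/39, y_2 = -6513994/1772901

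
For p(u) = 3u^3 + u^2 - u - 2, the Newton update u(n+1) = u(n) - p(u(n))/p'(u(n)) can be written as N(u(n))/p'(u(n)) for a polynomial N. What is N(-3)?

p'(u) = 9u^2 + 2u - 1.
N(u) = u·p'(u) - p(u) = u·(9u^2 + 2u - 1) - (3u^3 + u^2 - u - 2) = 6u^3 + u^2 + 2.
N(-3) = -151.

-151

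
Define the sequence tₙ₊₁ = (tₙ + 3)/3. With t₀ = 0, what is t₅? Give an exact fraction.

t₁ = (0 + 3)/3 = 1.
t₂ = (1 + 3)/3 = 4/3.
t₃ = ((4/3) + 3)/3 = 13/9.
t₄ = ((13/9) + 3)/3 = 40/27.
t₅ = ((40/27) + 3)/3 = 121/81.

121/81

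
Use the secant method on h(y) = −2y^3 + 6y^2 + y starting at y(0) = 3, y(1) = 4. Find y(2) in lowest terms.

96/31

h(3) = 3, h(4) = −28. y(2) = 4 − (−28)·(4 − 3)/((−28) − 3) = 96/31.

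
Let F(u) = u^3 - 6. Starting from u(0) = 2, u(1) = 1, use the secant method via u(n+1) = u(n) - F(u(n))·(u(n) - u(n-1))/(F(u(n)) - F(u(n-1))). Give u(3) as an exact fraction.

F(2) = 2, F(1) = -5. u(2) = 1 - (-5)·(1 - 2)/((-5) - 2) = 12/7.
F(1) = -5, F(12/7) = -330/343. u(3) = (12/7) - (-330/343)·((12/7) - 1)/((-330/343) - (-5)) = 522/277.

522/277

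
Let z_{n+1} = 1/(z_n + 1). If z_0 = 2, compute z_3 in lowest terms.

4/7

z_1 = 1/(2 + 1) = 1/3.
z_2 = 1/(1/3 + 1) = 3/4.
z_3 = 1/(3/4 + 1) = 4/7.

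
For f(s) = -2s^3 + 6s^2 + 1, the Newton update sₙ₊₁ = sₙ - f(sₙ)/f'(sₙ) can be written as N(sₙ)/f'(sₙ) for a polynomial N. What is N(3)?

-55

f'(s) = -6s^2 + 12s.
N(s) = s·f'(s) - f(s) = s·(-6s^2 + 12s) - (-2s^3 + 6s^2 + 1) = -4s^3 + 6s^2 - 1.
N(3) = -55.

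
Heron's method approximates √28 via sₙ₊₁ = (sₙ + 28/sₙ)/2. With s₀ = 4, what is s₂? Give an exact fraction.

s₁ = (4 + 28/4)/2 = 11/2.
s₂ = (11/2 + 28/(11/2))/2 = 233/44.

233/44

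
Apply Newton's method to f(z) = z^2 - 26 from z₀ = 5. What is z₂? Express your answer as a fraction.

f'(z) = 2z.
f(5) = -1, f'(5) = 10, so z₁ = 5 - (-1)/10 = 51/10.
f(51/10) = 1/100, f'(51/10) = 51/5, so z₂ = (51/10) - (1/100)/(51/5) = 5201/1020.

5201/1020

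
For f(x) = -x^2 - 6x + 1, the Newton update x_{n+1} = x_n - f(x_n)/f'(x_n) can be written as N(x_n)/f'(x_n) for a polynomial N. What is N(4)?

-17

f'(x) = -2x - 6.
N(x) = x·f'(x) - f(x) = x·(-2x - 6) - (-x^2 - 6x + 1) = -x^2 - 1.
N(4) = -17.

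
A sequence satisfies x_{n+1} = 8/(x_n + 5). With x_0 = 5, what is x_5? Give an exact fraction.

x_1 = 8/(5 + 5) = 4/5.
x_2 = 8/(4/5 + 5) = 40/29.
x_3 = 8/(40/29 + 5) = 232/185.
x_4 = 8/(232/185 + 5) = 1480/1157.
x_5 = 8/(1480/1157 + 5) = 9256/7265.

9256/7265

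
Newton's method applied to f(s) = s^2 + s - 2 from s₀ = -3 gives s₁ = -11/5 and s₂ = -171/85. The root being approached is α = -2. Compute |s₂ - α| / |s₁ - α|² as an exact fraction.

5/17

s₁ - α = -11/5 - (-2) = -11/5 + 2 = -1/5, so |s₁ - α| = 1/5.
s₂ - α = -171/85 - (-2) = -171/85 + 2 = -1/85, so |s₂ - α| = 1/85.
|s₁ - α|² = 1/25.
Ratio = (1/85) / (1/25) = 5/17.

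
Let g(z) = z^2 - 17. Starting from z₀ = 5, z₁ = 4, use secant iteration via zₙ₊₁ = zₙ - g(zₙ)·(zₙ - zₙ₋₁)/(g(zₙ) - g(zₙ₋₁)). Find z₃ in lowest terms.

g(5) = 8, g(4) = -1. z₂ = 4 - (-1)·(4 - 5)/((-1) - 8) = 37/9.
g(4) = -1, g(37/9) = -8/81. z₃ = (37/9) - (-8/81)·((37/9) - 4)/((-8/81) - (-1)) = 301/73.

301/73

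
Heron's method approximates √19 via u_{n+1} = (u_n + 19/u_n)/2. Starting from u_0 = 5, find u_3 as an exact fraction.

1839281/421960

u_1 = (5 + 19/5)/2 = 22/5.
u_2 = (22/5 + 19/(22/5))/2 = 959/220.
u_3 = (959/220 + 19/(959/220))/2 = 1839281/421960.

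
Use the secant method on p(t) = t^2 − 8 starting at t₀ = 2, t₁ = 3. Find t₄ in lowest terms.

577/204

p(2) = −4, p(3) = 1. t₂ = 3 − 1·(3 − 2)/(1 − (−4)) = 14/5.
p(3) = 1, p(14/5) = −4/25. t₃ = (14/5) − (−4/25)·((14/5) − 3)/((−4/25) − 1) = 82/29.
p(14/5) = −4/25, p(82/29) = −4/841. t₄ = (82/29) − (−4/841)·((82/29) − (14/5))/((−4/841) − (−4/25)) = 577/204.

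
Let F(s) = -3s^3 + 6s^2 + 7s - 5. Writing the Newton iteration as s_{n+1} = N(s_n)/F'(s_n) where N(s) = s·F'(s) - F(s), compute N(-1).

F'(s) = -9s^2 + 12s + 7.
N(s) = s·F'(s) - F(s) = s·(-9s^2 + 12s + 7) - (-3s^3 + 6s^2 + 7s - 5) = -6s^3 + 6s^2 + 5.
N(-1) = 17.

17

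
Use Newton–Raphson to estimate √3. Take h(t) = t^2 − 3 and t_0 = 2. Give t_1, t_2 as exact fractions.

t_1 = 7/4, t_2 = 97/56

h'(t) = 2t.
h(2) = 1, h'(2) = 4, so t_1 = 2 − 1/4 = 7/4.
h(7/4) = 1/16, h'(7/4) = 7/2, so t_2 = (7/4) − (1/16)/(7/2) = 97/56.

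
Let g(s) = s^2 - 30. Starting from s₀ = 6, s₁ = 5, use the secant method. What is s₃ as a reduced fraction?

126/23

g(6) = 6, g(5) = -5. s₂ = 5 - (-5)·(5 - 6)/((-5) - 6) = 60/11.
g(5) = -5, g(60/11) = -30/121. s₃ = (60/11) - (-30/121)·((60/11) - 5)/((-30/121) - (-5)) = 126/23.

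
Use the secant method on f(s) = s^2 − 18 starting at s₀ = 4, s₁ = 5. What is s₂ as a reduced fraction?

38/9

f(4) = −2, f(5) = 7. s₂ = 5 − 7·(5 − 4)/(7 − (−2)) = 38/9.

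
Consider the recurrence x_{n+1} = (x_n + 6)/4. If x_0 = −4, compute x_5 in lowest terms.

1021/512

x_1 = ((−4) + 6)/4 = 1/2.
x_2 = ((1/2) + 6)/4 = 13/8.
x_3 = ((13/8) + 6)/4 = 61/32.
x_4 = ((61/32) + 6)/4 = 253/128.
x_5 = ((253/128) + 6)/4 = 1021/512.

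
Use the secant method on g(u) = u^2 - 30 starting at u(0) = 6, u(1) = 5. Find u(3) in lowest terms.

126/23

g(6) = 6, g(5) = -5. u(2) = 5 - (-5)·(5 - 6)/((-5) - 6) = 60/11.
g(5) = -5, g(60/11) = -30/121. u(3) = (60/11) - (-30/121)·((60/11) - 5)/((-30/121) - (-5)) = 126/23.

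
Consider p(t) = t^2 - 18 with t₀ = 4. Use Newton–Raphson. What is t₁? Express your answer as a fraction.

p'(t) = 2t.
p(4) = -2, p'(4) = 8, so t₁ = 4 - (-2)/8 = 17/4.

17/4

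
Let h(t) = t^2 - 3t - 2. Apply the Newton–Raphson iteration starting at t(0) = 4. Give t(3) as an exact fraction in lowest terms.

161926/45465

h'(t) = 2t - 3.
h(4) = 2, h'(4) = 5, so t(1) = 4 - 2/5 = 18/5.
h(18/5) = 4/25, h'(18/5) = 21/5, so t(2) = (18/5) - (4/25)/(21/5) = 374/105.
h(374/105) = 16/11025, h'(374/105) = 433/105, so t(3) = (374/105) - (16/11025)/(433/105) = 161926/45465.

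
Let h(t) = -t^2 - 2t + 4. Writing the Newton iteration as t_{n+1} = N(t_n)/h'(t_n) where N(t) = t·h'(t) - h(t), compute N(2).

h'(t) = -2t - 2.
N(t) = t·h'(t) - h(t) = t·(-2t - 2) - (-t^2 - 2t + 4) = -t^2 - 4.
N(2) = -8.

-8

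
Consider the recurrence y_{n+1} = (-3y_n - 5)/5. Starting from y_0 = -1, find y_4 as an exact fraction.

-421/625

y_1 = (-3·(-1) - 5)/5 = -2/5.
y_2 = (-3·(-2/5) - 5)/5 = -19/25.
y_3 = (-3·(-19/25) - 5)/5 = -68/125.
y_4 = (-3·(-68/125) - 5)/5 = -421/625.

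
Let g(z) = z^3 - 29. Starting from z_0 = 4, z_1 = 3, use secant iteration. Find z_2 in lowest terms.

g(4) = 35, g(3) = -2. z_2 = 3 - (-2)·(3 - 4)/((-2) - 35) = 113/37.

113/37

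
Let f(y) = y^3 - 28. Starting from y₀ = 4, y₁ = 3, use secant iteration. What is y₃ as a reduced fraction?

113260/37297

f(4) = 36, f(3) = -1. y₂ = 3 - (-1)·(3 - 4)/((-1) - 36) = 112/37.
f(3) = -1, f(112/37) = -13356/50653. y₃ = (112/37) - (-13356/50653)·((112/37) - 3)/((-13356/50653) - (-1)) = 113260/37297.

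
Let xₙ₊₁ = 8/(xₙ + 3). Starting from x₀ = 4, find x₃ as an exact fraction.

232/143

x₁ = 8/(4 + 3) = 8/7.
x₂ = 8/(8/7 + 3) = 56/29.
x₃ = 8/(56/29 + 3) = 232/143.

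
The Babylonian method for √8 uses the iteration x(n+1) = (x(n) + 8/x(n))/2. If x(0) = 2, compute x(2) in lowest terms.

17/6

x(1) = (2 + 8/2)/2 = 3.
x(2) = (3 + 8/3)/2 = 17/6.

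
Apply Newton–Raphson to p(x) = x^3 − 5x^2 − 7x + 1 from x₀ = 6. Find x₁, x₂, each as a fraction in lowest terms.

x₁ = 251/41, x₂ = 9321188/1523683

p'(x) = 3x^2 − 10x − 7.
p(6) = −5, p'(6) = 41, so x₁ = 6 − (−5)/41 = 251/41.
p(251/41) = 13450/68921, p'(251/41) = 74326/1681, so x₂ = (251/41) − (13450/68921)/(74326/1681) = 9321188/1523683.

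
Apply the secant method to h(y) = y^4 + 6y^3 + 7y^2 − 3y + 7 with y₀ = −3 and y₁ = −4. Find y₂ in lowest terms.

h(−3) = −2, h(−4) = 3. y₂ = (−4) − 3·((−4) − (−3))/(3 − (−2)) = −17/5.

−17/5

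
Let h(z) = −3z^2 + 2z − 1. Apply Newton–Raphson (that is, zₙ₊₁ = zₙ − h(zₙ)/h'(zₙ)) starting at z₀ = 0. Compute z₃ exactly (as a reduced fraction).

h'(z) = −6z + 2.
h(0) = −1, h'(0) = 2, so z₁ = 0 − (−1)/2 = 1/2.
h(1/2) = −3/4, h'(1/2) = −1, so z₂ = (1/2) − (−3/4)/(−1) = −1/4.
h(−1/4) = −27/16, h'(−1/4) = 7/2, so z₃ = (−1/4) − (−27/16)/(7/2) = 13/56.

13/56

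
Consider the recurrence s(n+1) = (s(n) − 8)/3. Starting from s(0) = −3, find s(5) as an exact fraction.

−971/243

s(1) = ((−3) − 8)/3 = −11/3.
s(2) = ((−11/3) − 8)/3 = −35/9.
s(3) = ((−35/9) − 8)/3 = −107/27.
s(4) = ((−107/27) − 8)/3 = −323/81.
s(5) = ((−323/81) − 8)/3 = −971/243.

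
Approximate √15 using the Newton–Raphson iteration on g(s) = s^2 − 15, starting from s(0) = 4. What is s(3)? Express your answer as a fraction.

g'(s) = 2s.
g(4) = 1, g'(4) = 8, so s(1) = 4 − 1/8 = 31/8.
g(31/8) = 1/64, g'(31/8) = 31/4, so s(2) = (31/8) − (1/64)/(31/4) = 1921/496.
g(1921/496) = 1/246016, g'(1921/496) = 1921/248, so s(3) = (1921/496) − (1/246016)/(1921/248) = 7380481/1905632.

7380481/1905632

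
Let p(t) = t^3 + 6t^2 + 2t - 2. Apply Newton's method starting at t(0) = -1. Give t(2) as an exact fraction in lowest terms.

p'(t) = 3t^2 + 12t + 2.
p(-1) = 1, p'(-1) = -7, so t(1) = (-1) - 1/(-7) = -6/7.
p(-6/7) = 22/343, p'(-6/7) = -298/49, so t(2) = (-6/7) - (22/343)/(-298/49) = -883/1043.

-883/1043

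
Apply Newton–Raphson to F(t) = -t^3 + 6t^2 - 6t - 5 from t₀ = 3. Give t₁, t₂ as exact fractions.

F'(t) = -3t^2 + 12t - 6.
F(3) = 4, F'(3) = 3, so t₁ = 3 - 4/3 = 5/3.
F(5/3) = -80/27, F'(5/3) = 17/3, so t₂ = (5/3) - (-80/27)/(17/3) = 335/153.

t₁ = 5/3, t₂ = 335/153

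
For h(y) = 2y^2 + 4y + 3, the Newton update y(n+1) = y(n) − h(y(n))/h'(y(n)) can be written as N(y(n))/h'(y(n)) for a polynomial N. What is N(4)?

29

h'(y) = 4y + 4.
N(y) = y·h'(y) − h(y) = y·(4y + 4) − (2y^2 + 4y + 3) = 2y^2 − 3.
N(4) = 29.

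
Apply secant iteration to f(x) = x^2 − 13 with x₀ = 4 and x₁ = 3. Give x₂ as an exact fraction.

25/7

f(4) = 3, f(3) = −4. x₂ = 3 − (−4)·(3 − 4)/((−4) − 3) = 25/7.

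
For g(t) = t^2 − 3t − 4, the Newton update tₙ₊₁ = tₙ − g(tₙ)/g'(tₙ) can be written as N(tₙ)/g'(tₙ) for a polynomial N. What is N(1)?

g'(t) = 2t − 3.
N(t) = t·g'(t) − g(t) = t·(2t − 3) − (t^2 − 3t − 4) = t^2 + 4.
N(1) = 5.

5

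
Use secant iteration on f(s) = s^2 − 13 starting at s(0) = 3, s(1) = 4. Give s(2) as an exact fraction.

f(3) = −4, f(4) = 3. s(2) = 4 − 3·(4 − 3)/(3 − (−4)) = 25/7.

25/7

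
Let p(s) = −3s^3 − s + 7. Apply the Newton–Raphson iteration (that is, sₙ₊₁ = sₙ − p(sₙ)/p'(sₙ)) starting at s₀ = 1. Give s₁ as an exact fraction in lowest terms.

13/10

p'(s) = −9s^2 − 1.
p(1) = 3, p'(1) = −10, so s₁ = 1 − 3/(−10) = 13/10.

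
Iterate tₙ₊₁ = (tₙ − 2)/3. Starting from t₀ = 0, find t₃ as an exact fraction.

−26/27

t₁ = (0 − 2)/3 = −2/3.
t₂ = ((−2/3) − 2)/3 = −8/9.
t₃ = ((−8/9) − 2)/3 = −26/27.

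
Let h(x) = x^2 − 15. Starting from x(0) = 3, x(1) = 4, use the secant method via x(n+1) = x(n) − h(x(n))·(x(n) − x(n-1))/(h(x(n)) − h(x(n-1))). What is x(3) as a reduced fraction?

213/55

h(3) = −6, h(4) = 1. x(2) = 4 − 1·(4 − 3)/(1 − (−6)) = 27/7.
h(4) = 1, h(27/7) = −6/49. x(3) = (27/7) − (−6/49)·((27/7) − 4)/((−6/49) − 1) = 213/55.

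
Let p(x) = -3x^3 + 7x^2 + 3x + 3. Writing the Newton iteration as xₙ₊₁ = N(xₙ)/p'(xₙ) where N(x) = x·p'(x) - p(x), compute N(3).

-102

p'(x) = -9x^2 + 14x + 3.
N(x) = x·p'(x) - p(x) = x·(-9x^2 + 14x + 3) - (-3x^3 + 7x^2 + 3x + 3) = -6x^3 + 7x^2 - 3.
N(3) = -102.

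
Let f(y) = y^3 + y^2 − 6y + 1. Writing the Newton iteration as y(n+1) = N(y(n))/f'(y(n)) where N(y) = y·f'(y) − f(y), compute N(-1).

−2

f'(y) = 3y^2 + 2y − 6.
N(y) = y·f'(y) − f(y) = y·(3y^2 + 2y − 6) − (y^3 + y^2 − 6y + 1) = 2y^3 + y^2 − 1.
N(-1) = −2.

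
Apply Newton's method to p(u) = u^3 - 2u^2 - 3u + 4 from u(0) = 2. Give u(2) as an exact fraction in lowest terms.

92/29

p'(u) = 3u^2 - 4u - 3.
p(2) = -2, p'(2) = 1, so u(1) = 2 - (-2)/1 = 4.
p(4) = 24, p'(4) = 29, so u(2) = 4 - 24/29 = 92/29.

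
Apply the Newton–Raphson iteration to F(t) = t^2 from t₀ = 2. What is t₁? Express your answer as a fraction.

1

F'(t) = 2t.
F(2) = 4, F'(2) = 4, so t₁ = 2 − 4/4 = 1.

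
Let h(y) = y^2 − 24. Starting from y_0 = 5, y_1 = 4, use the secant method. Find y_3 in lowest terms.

49/10

h(5) = 1, h(4) = −8. y_2 = 4 − (−8)·(4 − 5)/((−8) − 1) = 44/9.
h(4) = −8, h(44/9) = −8/81. y_3 = (44/9) − (−8/81)·((44/9) − 4)/((−8/81) − (−8)) = 49/10.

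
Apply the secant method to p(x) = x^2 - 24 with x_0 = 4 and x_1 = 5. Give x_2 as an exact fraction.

p(4) = -8, p(5) = 1. x_2 = 5 - 1·(5 - 4)/(1 - (-8)) = 44/9.

44/9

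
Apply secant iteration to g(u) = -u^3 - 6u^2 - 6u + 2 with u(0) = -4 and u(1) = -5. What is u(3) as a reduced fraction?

g(-4) = -6, g(-5) = 7. u(2) = (-5) - 7·((-5) - (-4))/(7 - (-6)) = -58/13.
g(-5) = 7, g(-58/13) = -4074/2197. u(3) = (-58/13) - (-4074/2197)·((-58/13) - (-5))/((-4074/2197) - 7) = -1816/397.

-1816/397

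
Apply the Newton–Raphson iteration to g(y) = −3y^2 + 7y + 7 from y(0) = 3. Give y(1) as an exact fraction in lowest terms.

g'(y) = −6y + 7.
g(3) = 1, g'(3) = −11, so y(1) = 3 − 1/(−11) = 34/11.

34/11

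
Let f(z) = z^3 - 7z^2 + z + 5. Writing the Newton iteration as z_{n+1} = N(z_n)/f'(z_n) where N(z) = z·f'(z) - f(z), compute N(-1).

f'(z) = 3z^2 - 14z + 1.
N(z) = z·f'(z) - f(z) = z·(3z^2 - 14z + 1) - (z^3 - 7z^2 + z + 5) = 2z^3 - 7z^2 - 5.
N(-1) = -14.

-14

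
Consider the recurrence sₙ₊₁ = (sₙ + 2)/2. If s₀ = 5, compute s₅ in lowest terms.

67/32

s₁ = (5 + 2)/2 = 7/2.
s₂ = ((7/2) + 2)/2 = 11/4.
s₃ = ((11/4) + 2)/2 = 19/8.
s₄ = ((19/8) + 2)/2 = 35/16.
s₅ = ((35/16) + 2)/2 = 67/32.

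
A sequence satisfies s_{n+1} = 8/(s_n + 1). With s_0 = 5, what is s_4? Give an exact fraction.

s_1 = 8/(5 + 1) = 4/3.
s_2 = 8/(4/3 + 1) = 24/7.
s_3 = 8/(24/7 + 1) = 56/31.
s_4 = 8/(56/31 + 1) = 248/87.

248/87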